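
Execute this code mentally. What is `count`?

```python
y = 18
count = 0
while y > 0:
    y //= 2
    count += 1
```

Let's trace through this code step by step.

Initialize: y = 18
Initialize: count = 0
Entering loop: while y > 0:

After execution: count = 5
5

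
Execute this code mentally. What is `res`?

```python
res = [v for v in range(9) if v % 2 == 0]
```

Let's trace through this code step by step.

Initialize: res = [v for v in range(9) if v % 2 == 0]

After execution: res = [0, 2, 4, 6, 8]
[0, 2, 4, 6, 8]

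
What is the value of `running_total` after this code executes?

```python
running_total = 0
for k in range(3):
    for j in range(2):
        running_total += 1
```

Let's trace through this code step by step.

Initialize: running_total = 0
Entering loop: for k in range(3):

After execution: running_total = 6
6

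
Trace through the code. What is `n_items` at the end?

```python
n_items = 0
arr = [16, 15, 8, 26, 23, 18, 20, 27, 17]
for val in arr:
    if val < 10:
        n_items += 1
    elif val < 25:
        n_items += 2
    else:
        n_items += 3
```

Let's trace through this code step by step.

Initialize: n_items = 0
Initialize: arr = [16, 15, 8, 26, 23, 18, 20, 27, 17]
Entering loop: for val in arr:

After execution: n_items = 19
19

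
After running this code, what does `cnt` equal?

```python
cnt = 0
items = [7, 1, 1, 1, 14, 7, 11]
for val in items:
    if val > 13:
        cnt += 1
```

Let's trace through this code step by step.

Initialize: cnt = 0
Initialize: items = [7, 1, 1, 1, 14, 7, 11]
Entering loop: for val in items:

After execution: cnt = 1
1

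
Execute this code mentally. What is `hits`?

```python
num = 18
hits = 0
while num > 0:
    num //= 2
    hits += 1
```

Let's trace through this code step by step.

Initialize: num = 18
Initialize: hits = 0
Entering loop: while num > 0:

After execution: hits = 5
5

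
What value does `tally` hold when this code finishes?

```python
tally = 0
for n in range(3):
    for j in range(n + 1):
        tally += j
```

Let's trace through this code step by step.

Initialize: tally = 0
Entering loop: for n in range(3):

After execution: tally = 4
4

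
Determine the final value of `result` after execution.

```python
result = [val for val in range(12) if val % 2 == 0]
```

Let's trace through this code step by step.

Initialize: result = [val for val in range(12) if val % 2 == 0]

After execution: result = [0, 2, 4, 6, 8, 10]
[0, 2, 4, 6, 8, 10]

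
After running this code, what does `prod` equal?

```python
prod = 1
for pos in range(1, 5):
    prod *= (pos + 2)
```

Let's trace through this code step by step.

Initialize: prod = 1
Entering loop: for pos in range(1, 5):

After execution: prod = 360
360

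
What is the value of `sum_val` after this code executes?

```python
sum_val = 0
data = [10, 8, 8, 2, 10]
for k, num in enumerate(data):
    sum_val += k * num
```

Let's trace through this code step by step.

Initialize: sum_val = 0
Initialize: data = [10, 8, 8, 2, 10]
Entering loop: for k, num in enumerate(data):

After execution: sum_val = 70
70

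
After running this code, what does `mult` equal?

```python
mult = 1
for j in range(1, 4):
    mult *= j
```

Let's trace through this code step by step.

Initialize: mult = 1
Entering loop: for j in range(1, 4):

After execution: mult = 6
6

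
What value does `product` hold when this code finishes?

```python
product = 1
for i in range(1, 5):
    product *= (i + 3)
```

Let's trace through this code step by step.

Initialize: product = 1
Entering loop: for i in range(1, 5):

After execution: product = 840
840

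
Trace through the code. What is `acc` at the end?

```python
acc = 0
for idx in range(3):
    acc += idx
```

Let's trace through this code step by step.

Initialize: acc = 0
Entering loop: for idx in range(3):

After execution: acc = 3
3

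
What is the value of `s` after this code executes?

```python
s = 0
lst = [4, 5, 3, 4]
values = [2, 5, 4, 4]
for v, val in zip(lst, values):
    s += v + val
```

Let's trace through this code step by step.

Initialize: s = 0
Initialize: lst = [4, 5, 3, 4]
Initialize: values = [2, 5, 4, 4]
Entering loop: for v, val in zip(lst, values):

After execution: s = 31
31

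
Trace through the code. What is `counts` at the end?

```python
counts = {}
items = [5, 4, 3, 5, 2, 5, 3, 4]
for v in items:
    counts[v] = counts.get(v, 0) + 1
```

Let's trace through this code step by step.

Initialize: counts = {}
Initialize: items = [5, 4, 3, 5, 2, 5, 3, 4]
Entering loop: for v in items:

After execution: counts = {5: 3, 4: 2, 3: 2, 2: 1}
{5: 3, 4: 2, 3: 2, 2: 1}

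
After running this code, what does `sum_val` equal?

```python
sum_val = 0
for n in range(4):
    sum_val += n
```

Let's trace through this code step by step.

Initialize: sum_val = 0
Entering loop: for n in range(4):

After execution: sum_val = 6
6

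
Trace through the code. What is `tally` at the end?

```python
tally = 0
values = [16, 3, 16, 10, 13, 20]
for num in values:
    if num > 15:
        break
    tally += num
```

Let's trace through this code step by step.

Initialize: tally = 0
Initialize: values = [16, 3, 16, 10, 13, 20]
Entering loop: for num in values:

After execution: tally = 0
0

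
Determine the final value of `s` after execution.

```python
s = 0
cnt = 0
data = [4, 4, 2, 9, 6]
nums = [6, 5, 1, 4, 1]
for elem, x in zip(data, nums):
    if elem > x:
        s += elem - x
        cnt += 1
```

Let's trace through this code step by step.

Initialize: s = 0
Initialize: cnt = 0
Initialize: data = [4, 4, 2, 9, 6]
Initialize: nums = [6, 5, 1, 4, 1]
Entering loop: for elem, x in zip(data, nums):

After execution: s = 11
11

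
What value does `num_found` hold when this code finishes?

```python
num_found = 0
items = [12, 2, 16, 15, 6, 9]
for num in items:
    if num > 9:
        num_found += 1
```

Let's trace through this code step by step.

Initialize: num_found = 0
Initialize: items = [12, 2, 16, 15, 6, 9]
Entering loop: for num in items:

After execution: num_found = 3
3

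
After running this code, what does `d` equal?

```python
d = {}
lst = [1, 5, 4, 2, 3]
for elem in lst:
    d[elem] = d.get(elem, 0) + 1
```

Let's trace through this code step by step.

Initialize: d = {}
Initialize: lst = [1, 5, 4, 2, 3]
Entering loop: for elem in lst:

After execution: d = {1: 1, 5: 1, 4: 1, 2: 1, 3: 1}
{1: 1, 5: 1, 4: 1, 2: 1, 3: 1}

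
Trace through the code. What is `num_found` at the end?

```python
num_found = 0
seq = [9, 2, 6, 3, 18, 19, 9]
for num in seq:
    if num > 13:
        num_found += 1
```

Let's trace through this code step by step.

Initialize: num_found = 0
Initialize: seq = [9, 2, 6, 3, 18, 19, 9]
Entering loop: for num in seq:

After execution: num_found = 2
2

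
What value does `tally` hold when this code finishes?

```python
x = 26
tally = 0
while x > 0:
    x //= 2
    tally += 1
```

Let's trace through this code step by step.

Initialize: x = 26
Initialize: tally = 0
Entering loop: while x > 0:

After execution: tally = 5
5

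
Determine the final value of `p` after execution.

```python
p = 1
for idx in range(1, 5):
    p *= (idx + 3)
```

Let's trace through this code step by step.

Initialize: p = 1
Entering loop: for idx in range(1, 5):

After execution: p = 840
840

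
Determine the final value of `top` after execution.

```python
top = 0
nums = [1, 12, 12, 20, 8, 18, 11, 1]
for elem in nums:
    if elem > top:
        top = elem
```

Let's trace through this code step by step.

Initialize: top = 0
Initialize: nums = [1, 12, 12, 20, 8, 18, 11, 1]
Entering loop: for elem in nums:

After execution: top = 20
20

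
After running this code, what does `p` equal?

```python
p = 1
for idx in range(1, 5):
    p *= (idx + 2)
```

Let's trace through this code step by step.

Initialize: p = 1
Entering loop: for idx in range(1, 5):

After execution: p = 360
360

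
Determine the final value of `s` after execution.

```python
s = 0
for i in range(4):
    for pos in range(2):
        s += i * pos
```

Let's trace through this code step by step.

Initialize: s = 0
Entering loop: for i in range(4):

After execution: s = 6
6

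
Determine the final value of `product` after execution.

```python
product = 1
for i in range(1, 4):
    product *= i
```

Let's trace through this code step by step.

Initialize: product = 1
Entering loop: for i in range(1, 4):

After execution: product = 6
6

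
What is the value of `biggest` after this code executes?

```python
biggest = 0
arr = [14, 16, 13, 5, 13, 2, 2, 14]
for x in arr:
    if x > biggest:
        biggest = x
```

Let's trace through this code step by step.

Initialize: biggest = 0
Initialize: arr = [14, 16, 13, 5, 13, 2, 2, 14]
Entering loop: for x in arr:

After execution: biggest = 16
16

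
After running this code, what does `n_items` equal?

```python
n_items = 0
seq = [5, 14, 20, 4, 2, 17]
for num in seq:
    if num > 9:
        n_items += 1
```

Let's trace through this code step by step.

Initialize: n_items = 0
Initialize: seq = [5, 14, 20, 4, 2, 17]
Entering loop: for num in seq:

After execution: n_items = 3
3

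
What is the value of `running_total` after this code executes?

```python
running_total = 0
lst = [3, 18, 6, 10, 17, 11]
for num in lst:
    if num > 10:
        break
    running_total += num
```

Let's trace through this code step by step.

Initialize: running_total = 0
Initialize: lst = [3, 18, 6, 10, 17, 11]
Entering loop: for num in lst:

After execution: running_total = 3
3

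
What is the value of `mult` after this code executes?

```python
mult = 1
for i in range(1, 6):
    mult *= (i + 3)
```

Let's trace through this code step by step.

Initialize: mult = 1
Entering loop: for i in range(1, 6):

After execution: mult = 6720
6720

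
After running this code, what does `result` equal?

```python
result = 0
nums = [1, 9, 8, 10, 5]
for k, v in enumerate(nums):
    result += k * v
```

Let's trace through this code step by step.

Initialize: result = 0
Initialize: nums = [1, 9, 8, 10, 5]
Entering loop: for k, v in enumerate(nums):

After execution: result = 75
75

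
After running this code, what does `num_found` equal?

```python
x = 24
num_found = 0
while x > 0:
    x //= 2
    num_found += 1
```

Let's trace through this code step by step.

Initialize: x = 24
Initialize: num_found = 0
Entering loop: while x > 0:

After execution: num_found = 5
5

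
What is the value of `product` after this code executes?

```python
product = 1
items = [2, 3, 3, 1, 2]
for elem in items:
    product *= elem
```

Let's trace through this code step by step.

Initialize: product = 1
Initialize: items = [2, 3, 3, 1, 2]
Entering loop: for elem in items:

After execution: product = 36
36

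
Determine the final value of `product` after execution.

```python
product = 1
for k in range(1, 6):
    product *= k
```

Let's trace through this code step by step.

Initialize: product = 1
Entering loop: for k in range(1, 6):

After execution: product = 120
120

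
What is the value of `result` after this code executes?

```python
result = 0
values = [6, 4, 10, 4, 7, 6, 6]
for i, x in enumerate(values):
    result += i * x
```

Let's trace through this code step by step.

Initialize: result = 0
Initialize: values = [6, 4, 10, 4, 7, 6, 6]
Entering loop: for i, x in enumerate(values):

After execution: result = 130
130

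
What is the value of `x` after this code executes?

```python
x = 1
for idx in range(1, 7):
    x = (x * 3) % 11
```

Let's trace through this code step by step.

Initialize: x = 1
Entering loop: for idx in range(1, 7):

After execution: x = 3
3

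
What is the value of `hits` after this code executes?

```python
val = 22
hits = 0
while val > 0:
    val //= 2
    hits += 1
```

Let's trace through this code step by step.

Initialize: val = 22
Initialize: hits = 0
Entering loop: while val > 0:

After execution: hits = 5
5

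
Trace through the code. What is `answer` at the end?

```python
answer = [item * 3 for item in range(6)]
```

Let's trace through this code step by step.

Initialize: answer = [item * 3 for item in range(6)]

After execution: answer = [0, 3, 6, 9, 12, 15]
[0, 3, 6, 9, 12, 15]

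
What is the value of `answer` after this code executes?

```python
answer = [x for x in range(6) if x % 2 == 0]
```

Let's trace through this code step by step.

Initialize: answer = [x for x in range(6) if x % 2 == 0]

After execution: answer = [0, 2, 4]
[0, 2, 4]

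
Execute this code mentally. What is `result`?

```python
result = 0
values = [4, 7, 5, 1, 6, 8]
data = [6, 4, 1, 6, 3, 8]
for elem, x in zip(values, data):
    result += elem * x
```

Let's trace through this code step by step.

Initialize: result = 0
Initialize: values = [4, 7, 5, 1, 6, 8]
Initialize: data = [6, 4, 1, 6, 3, 8]
Entering loop: for elem, x in zip(values, data):

After execution: result = 145
145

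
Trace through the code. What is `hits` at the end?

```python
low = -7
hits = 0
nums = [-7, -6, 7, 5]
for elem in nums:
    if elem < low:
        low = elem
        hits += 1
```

Let's trace through this code step by step.

Initialize: low = -7
Initialize: hits = 0
Initialize: nums = [-7, -6, 7, 5]
Entering loop: for elem in nums:

After execution: hits = 0
0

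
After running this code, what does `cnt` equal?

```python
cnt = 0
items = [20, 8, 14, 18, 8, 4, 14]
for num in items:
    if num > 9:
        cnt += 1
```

Let's trace through this code step by step.

Initialize: cnt = 0
Initialize: items = [20, 8, 14, 18, 8, 4, 14]
Entering loop: for num in items:

After execution: cnt = 4
4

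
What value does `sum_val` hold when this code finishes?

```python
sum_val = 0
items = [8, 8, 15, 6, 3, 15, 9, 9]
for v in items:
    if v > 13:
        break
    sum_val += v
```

Let's trace through this code step by step.

Initialize: sum_val = 0
Initialize: items = [8, 8, 15, 6, 3, 15, 9, 9]
Entering loop: for v in items:

After execution: sum_val = 16
16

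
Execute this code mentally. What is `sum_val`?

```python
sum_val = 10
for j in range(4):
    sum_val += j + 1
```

Let's trace through this code step by step.

Initialize: sum_val = 10
Entering loop: for j in range(4):

After execution: sum_val = 20
20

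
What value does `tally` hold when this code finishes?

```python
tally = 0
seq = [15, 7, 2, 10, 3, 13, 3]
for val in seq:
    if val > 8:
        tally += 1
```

Let's trace through this code step by step.

Initialize: tally = 0
Initialize: seq = [15, 7, 2, 10, 3, 13, 3]
Entering loop: for val in seq:

After execution: tally = 3
3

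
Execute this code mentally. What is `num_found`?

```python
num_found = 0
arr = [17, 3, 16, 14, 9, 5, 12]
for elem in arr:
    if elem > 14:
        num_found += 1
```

Let's trace through this code step by step.

Initialize: num_found = 0
Initialize: arr = [17, 3, 16, 14, 9, 5, 12]
Entering loop: for elem in arr:

After execution: num_found = 2
2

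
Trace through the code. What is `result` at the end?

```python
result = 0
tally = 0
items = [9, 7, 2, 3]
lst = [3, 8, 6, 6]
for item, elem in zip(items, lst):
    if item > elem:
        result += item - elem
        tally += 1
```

Let's trace through this code step by step.

Initialize: result = 0
Initialize: tally = 0
Initialize: items = [9, 7, 2, 3]
Initialize: lst = [3, 8, 6, 6]
Entering loop: for item, elem in zip(items, lst):

After execution: result = 6
6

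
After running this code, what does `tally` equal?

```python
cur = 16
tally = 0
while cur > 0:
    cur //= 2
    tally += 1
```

Let's trace through this code step by step.

Initialize: cur = 16
Initialize: tally = 0
Entering loop: while cur > 0:

After execution: tally = 5
5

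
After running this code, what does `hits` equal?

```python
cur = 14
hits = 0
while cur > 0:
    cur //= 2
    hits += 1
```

Let's trace through this code step by step.

Initialize: cur = 14
Initialize: hits = 0
Entering loop: while cur > 0:

After execution: hits = 4
4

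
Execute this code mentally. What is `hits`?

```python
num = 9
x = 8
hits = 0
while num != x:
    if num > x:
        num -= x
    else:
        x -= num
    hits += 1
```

Let's trace through this code step by step.

Initialize: num = 9
Initialize: x = 8
Initialize: hits = 0
Entering loop: while num != x:

After execution: hits = 8
8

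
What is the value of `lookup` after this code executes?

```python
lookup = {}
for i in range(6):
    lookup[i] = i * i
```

Let's trace through this code step by step.

Initialize: lookup = {}
Entering loop: for i in range(6):

After execution: lookup = {0: 0, 1: 1, 2: 4, 3: 9, 4: 16, 5: 25}
{0: 0, 1: 1, 2: 4, 3: 9, 4: 16, 5: 25}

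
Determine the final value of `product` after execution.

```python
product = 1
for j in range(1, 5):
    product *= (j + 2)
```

Let's trace through this code step by step.

Initialize: product = 1
Entering loop: for j in range(1, 5):

After execution: product = 360
360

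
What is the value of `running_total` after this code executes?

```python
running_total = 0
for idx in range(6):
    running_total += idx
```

Let's trace through this code step by step.

Initialize: running_total = 0
Entering loop: for idx in range(6):

After execution: running_total = 15
15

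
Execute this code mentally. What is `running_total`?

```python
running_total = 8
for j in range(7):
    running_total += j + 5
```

Let's trace through this code step by step.

Initialize: running_total = 8
Entering loop: for j in range(7):

After execution: running_total = 64
64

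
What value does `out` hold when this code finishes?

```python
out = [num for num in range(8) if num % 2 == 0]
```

Let's trace through this code step by step.

Initialize: out = [num for num in range(8) if num % 2 == 0]

After execution: out = [0, 2, 4, 6]
[0, 2, 4, 6]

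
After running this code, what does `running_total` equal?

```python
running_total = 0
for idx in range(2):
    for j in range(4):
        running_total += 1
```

Let's trace through this code step by step.

Initialize: running_total = 0
Entering loop: for idx in range(2):

After execution: running_total = 8
8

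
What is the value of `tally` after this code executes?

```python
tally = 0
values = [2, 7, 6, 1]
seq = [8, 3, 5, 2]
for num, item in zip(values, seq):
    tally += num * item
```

Let's trace through this code step by step.

Initialize: tally = 0
Initialize: values = [2, 7, 6, 1]
Initialize: seq = [8, 3, 5, 2]
Entering loop: for num, item in zip(values, seq):

After execution: tally = 69
69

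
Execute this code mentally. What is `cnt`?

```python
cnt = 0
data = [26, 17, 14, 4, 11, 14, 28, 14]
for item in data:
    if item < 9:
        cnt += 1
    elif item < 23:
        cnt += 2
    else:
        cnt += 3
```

Let's trace through this code step by step.

Initialize: cnt = 0
Initialize: data = [26, 17, 14, 4, 11, 14, 28, 14]
Entering loop: for item in data:

After execution: cnt = 17
17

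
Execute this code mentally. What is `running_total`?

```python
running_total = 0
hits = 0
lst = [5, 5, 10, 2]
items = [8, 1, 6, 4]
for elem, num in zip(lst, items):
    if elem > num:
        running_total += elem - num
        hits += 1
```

Let's trace through this code step by step.

Initialize: running_total = 0
Initialize: hits = 0
Initialize: lst = [5, 5, 10, 2]
Initialize: items = [8, 1, 6, 4]
Entering loop: for elem, num in zip(lst, items):

After execution: running_total = 8
8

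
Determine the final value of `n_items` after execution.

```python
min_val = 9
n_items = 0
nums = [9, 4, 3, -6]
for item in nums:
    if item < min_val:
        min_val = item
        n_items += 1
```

Let's trace through this code step by step.

Initialize: min_val = 9
Initialize: n_items = 0
Initialize: nums = [9, 4, 3, -6]
Entering loop: for item in nums:

After execution: n_items = 3
3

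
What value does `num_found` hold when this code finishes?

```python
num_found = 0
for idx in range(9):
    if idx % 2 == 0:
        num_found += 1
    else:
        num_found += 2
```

Let's trace through this code step by step.

Initialize: num_found = 0
Entering loop: for idx in range(9):

After execution: num_found = 13
13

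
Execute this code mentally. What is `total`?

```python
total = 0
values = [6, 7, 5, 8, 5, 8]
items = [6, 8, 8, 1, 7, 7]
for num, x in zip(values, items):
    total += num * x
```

Let's trace through this code step by step.

Initialize: total = 0
Initialize: values = [6, 7, 5, 8, 5, 8]
Initialize: items = [6, 8, 8, 1, 7, 7]
Entering loop: for num, x in zip(values, items):

After execution: total = 231
231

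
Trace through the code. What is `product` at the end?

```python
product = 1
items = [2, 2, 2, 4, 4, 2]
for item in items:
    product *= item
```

Let's trace through this code step by step.

Initialize: product = 1
Initialize: items = [2, 2, 2, 4, 4, 2]
Entering loop: for item in items:

After execution: product = 256
256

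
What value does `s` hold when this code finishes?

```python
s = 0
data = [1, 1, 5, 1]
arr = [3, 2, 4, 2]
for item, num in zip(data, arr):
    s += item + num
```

Let's trace through this code step by step.

Initialize: s = 0
Initialize: data = [1, 1, 5, 1]
Initialize: arr = [3, 2, 4, 2]
Entering loop: for item, num in zip(data, arr):

After execution: s = 19
19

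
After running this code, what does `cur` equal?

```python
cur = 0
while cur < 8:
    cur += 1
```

Let's trace through this code step by step.

Initialize: cur = 0
Entering loop: while cur < 8:

After execution: cur = 8
8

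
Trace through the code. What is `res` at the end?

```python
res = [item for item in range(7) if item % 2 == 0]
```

Let's trace through this code step by step.

Initialize: res = [item for item in range(7) if item % 2 == 0]

After execution: res = [0, 2, 4, 6]
[0, 2, 4, 6]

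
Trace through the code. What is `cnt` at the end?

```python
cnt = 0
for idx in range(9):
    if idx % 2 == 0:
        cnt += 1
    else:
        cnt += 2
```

Let's trace through this code step by step.

Initialize: cnt = 0
Entering loop: for idx in range(9):

After execution: cnt = 13
13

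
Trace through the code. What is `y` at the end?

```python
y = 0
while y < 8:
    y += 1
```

Let's trace through this code step by step.

Initialize: y = 0
Entering loop: while y < 8:

After execution: y = 8
8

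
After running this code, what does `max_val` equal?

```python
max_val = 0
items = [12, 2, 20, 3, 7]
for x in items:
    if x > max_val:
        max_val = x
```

Let's trace through this code step by step.

Initialize: max_val = 0
Initialize: items = [12, 2, 20, 3, 7]
Entering loop: for x in items:

After execution: max_val = 20
20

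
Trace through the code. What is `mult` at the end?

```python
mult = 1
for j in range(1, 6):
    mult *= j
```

Let's trace through this code step by step.

Initialize: mult = 1
Entering loop: for j in range(1, 6):

After execution: mult = 120
120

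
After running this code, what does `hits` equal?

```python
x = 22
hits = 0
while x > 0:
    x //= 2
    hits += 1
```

Let's trace through this code step by step.

Initialize: x = 22
Initialize: hits = 0
Entering loop: while x > 0:

After execution: hits = 5
5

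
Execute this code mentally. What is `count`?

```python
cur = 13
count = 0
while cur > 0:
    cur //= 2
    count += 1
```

Let's trace through this code step by step.

Initialize: cur = 13
Initialize: count = 0
Entering loop: while cur > 0:

After execution: count = 4
4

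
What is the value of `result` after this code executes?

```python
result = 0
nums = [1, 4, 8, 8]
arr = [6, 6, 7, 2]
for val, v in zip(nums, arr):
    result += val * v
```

Let's trace through this code step by step.

Initialize: result = 0
Initialize: nums = [1, 4, 8, 8]
Initialize: arr = [6, 6, 7, 2]
Entering loop: for val, v in zip(nums, arr):

After execution: result = 102
102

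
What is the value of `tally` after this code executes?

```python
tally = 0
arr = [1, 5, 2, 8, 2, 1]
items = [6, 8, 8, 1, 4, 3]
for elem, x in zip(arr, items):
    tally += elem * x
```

Let's trace through this code step by step.

Initialize: tally = 0
Initialize: arr = [1, 5, 2, 8, 2, 1]
Initialize: items = [6, 8, 8, 1, 4, 3]
Entering loop: for elem, x in zip(arr, items):

After execution: tally = 81
81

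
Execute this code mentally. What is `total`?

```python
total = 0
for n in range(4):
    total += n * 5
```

Let's trace through this code step by step.

Initialize: total = 0
Entering loop: for n in range(4):

After execution: total = 30
30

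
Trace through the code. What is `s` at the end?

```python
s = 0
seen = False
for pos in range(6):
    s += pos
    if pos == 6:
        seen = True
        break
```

Let's trace through this code step by step.

Initialize: s = 0
Initialize: seen = False
Entering loop: for pos in range(6):

After execution: s = 15
15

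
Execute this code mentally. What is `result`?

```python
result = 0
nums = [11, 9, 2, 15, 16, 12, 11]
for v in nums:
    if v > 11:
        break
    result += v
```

Let's trace through this code step by step.

Initialize: result = 0
Initialize: nums = [11, 9, 2, 15, 16, 12, 11]
Entering loop: for v in nums:

After execution: result = 22
22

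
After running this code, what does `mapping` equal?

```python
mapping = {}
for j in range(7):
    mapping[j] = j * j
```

Let's trace through this code step by step.

Initialize: mapping = {}
Entering loop: for j in range(7):

After execution: mapping = {0: 0, 1: 1, 2: 4, 3: 9, 4: 16, 5: 25, 6: 36}
{0: 0, 1: 1, 2: 4, 3: 9, 4: 16, 5: 25, 6: 36}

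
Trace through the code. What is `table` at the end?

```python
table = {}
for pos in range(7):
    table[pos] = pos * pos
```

Let's trace through this code step by step.

Initialize: table = {}
Entering loop: for pos in range(7):

After execution: table = {0: 0, 1: 1, 2: 4, 3: 9, 4: 16, 5: 25, 6: 36}
{0: 0, 1: 1, 2: 4, 3: 9, 4: 16, 5: 25, 6: 36}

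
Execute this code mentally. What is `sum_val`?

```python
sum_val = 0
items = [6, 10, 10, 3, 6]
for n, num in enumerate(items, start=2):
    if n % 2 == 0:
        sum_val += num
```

Let's trace through this code step by step.

Initialize: sum_val = 0
Initialize: items = [6, 10, 10, 3, 6]
Entering loop: for n, num in enumerate(items, start=2):

After execution: sum_val = 22
22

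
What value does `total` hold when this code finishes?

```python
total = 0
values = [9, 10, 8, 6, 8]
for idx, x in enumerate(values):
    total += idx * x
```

Let's trace through this code step by step.

Initialize: total = 0
Initialize: values = [9, 10, 8, 6, 8]
Entering loop: for idx, x in enumerate(values):

After execution: total = 76
76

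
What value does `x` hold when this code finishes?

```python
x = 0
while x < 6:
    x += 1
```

Let's trace through this code step by step.

Initialize: x = 0
Entering loop: while x < 6:

After execution: x = 6
6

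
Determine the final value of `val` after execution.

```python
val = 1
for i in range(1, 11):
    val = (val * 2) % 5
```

Let's trace through this code step by step.

Initialize: val = 1
Entering loop: for i in range(1, 11):

After execution: val = 4
4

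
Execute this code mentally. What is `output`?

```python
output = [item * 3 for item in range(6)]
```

Let's trace through this code step by step.

Initialize: output = [item * 3 for item in range(6)]

After execution: output = [0, 3, 6, 9, 12, 15]
[0, 3, 6, 9, 12, 15]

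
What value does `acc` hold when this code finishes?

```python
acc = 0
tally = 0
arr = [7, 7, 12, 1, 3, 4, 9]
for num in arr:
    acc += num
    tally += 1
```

Let's trace through this code step by step.

Initialize: acc = 0
Initialize: tally = 0
Initialize: arr = [7, 7, 12, 1, 3, 4, 9]
Entering loop: for num in arr:

After execution: acc = 43
43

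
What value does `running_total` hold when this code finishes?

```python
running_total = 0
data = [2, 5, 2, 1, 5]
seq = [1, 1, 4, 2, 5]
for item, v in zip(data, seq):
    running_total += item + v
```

Let's trace through this code step by step.

Initialize: running_total = 0
Initialize: data = [2, 5, 2, 1, 5]
Initialize: seq = [1, 1, 4, 2, 5]
Entering loop: for item, v in zip(data, seq):

After execution: running_total = 28
28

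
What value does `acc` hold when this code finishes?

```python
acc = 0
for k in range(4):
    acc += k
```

Let's trace through this code step by step.

Initialize: acc = 0
Entering loop: for k in range(4):

After execution: acc = 6
6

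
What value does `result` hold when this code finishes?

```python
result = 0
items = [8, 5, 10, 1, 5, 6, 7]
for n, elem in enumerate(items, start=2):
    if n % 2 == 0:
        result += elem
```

Let's trace through this code step by step.

Initialize: result = 0
Initialize: items = [8, 5, 10, 1, 5, 6, 7]
Entering loop: for n, elem in enumerate(items, start=2):

After execution: result = 30
30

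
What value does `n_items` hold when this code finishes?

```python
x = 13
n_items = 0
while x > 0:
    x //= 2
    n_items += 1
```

Let's trace through this code step by step.

Initialize: x = 13
Initialize: n_items = 0
Entering loop: while x > 0:

After execution: n_items = 4
4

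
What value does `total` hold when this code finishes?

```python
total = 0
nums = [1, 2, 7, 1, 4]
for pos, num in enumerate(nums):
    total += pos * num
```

Let's trace through this code step by step.

Initialize: total = 0
Initialize: nums = [1, 2, 7, 1, 4]
Entering loop: for pos, num in enumerate(nums):

After execution: total = 35
35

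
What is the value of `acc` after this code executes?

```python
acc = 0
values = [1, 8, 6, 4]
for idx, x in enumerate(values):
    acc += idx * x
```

Let's trace through this code step by step.

Initialize: acc = 0
Initialize: values = [1, 8, 6, 4]
Entering loop: for idx, x in enumerate(values):

After execution: acc = 32
32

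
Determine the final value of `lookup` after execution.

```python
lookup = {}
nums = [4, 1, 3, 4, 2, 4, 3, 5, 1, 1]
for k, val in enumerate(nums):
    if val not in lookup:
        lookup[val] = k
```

Let's trace through this code step by step.

Initialize: lookup = {}
Initialize: nums = [4, 1, 3, 4, 2, 4, 3, 5, 1, 1]
Entering loop: for k, val in enumerate(nums):

After execution: lookup = {4: 0, 1: 1, 3: 2, 2: 4, 5: 7}
{4: 0, 1: 1, 3: 2, 2: 4, 5: 7}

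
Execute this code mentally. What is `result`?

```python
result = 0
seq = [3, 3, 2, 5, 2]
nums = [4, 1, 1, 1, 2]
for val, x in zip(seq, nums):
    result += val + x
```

Let's trace through this code step by step.

Initialize: result = 0
Initialize: seq = [3, 3, 2, 5, 2]
Initialize: nums = [4, 1, 1, 1, 2]
Entering loop: for val, x in zip(seq, nums):

After execution: result = 24
24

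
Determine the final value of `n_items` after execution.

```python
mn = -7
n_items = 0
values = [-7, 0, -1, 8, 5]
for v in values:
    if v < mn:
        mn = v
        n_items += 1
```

Let's trace through this code step by step.

Initialize: mn = -7
Initialize: n_items = 0
Initialize: values = [-7, 0, -1, 8, 5]
Entering loop: for v in values:

After execution: n_items = 0
0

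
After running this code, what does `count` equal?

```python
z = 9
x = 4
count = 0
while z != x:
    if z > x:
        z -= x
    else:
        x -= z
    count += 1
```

Let's trace through this code step by step.

Initialize: z = 9
Initialize: x = 4
Initialize: count = 0
Entering loop: while z != x:

After execution: count = 5
5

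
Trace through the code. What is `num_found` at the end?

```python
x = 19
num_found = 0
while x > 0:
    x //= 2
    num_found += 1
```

Let's trace through this code step by step.

Initialize: x = 19
Initialize: num_found = 0
Entering loop: while x > 0:

After execution: num_found = 5
5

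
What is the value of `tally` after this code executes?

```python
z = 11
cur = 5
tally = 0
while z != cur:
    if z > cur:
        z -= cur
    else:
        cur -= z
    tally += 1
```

Let's trace through this code step by step.

Initialize: z = 11
Initialize: cur = 5
Initialize: tally = 0
Entering loop: while z != cur:

After execution: tally = 6
6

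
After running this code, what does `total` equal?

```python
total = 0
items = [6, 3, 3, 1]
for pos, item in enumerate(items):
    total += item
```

Let's trace through this code step by step.

Initialize: total = 0
Initialize: items = [6, 3, 3, 1]
Entering loop: for pos, item in enumerate(items):

After execution: total = 13
13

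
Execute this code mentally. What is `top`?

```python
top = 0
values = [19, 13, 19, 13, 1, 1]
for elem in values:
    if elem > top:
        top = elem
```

Let's trace through this code step by step.

Initialize: top = 0
Initialize: values = [19, 13, 19, 13, 1, 1]
Entering loop: for elem in values:

After execution: top = 19
19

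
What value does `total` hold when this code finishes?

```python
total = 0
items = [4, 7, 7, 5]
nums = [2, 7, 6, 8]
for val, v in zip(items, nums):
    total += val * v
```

Let's trace through this code step by step.

Initialize: total = 0
Initialize: items = [4, 7, 7, 5]
Initialize: nums = [2, 7, 6, 8]
Entering loop: for val, v in zip(items, nums):

After execution: total = 139
139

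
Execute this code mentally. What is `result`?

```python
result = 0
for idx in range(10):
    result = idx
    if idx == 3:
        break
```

Let's trace through this code step by step.

Initialize: result = 0
Entering loop: for idx in range(10):

After execution: result = 3
3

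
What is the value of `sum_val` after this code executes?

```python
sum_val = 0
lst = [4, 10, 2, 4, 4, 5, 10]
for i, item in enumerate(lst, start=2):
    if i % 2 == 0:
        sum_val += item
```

Let's trace through this code step by step.

Initialize: sum_val = 0
Initialize: lst = [4, 10, 2, 4, 4, 5, 10]
Entering loop: for i, item in enumerate(lst, start=2):

After execution: sum_val = 20
20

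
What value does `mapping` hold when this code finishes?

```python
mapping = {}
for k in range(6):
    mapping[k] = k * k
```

Let's trace through this code step by step.

Initialize: mapping = {}
Entering loop: for k in range(6):

After execution: mapping = {0: 0, 1: 1, 2: 4, 3: 9, 4: 16, 5: 25}
{0: 0, 1: 1, 2: 4, 3: 9, 4: 16, 5: 25}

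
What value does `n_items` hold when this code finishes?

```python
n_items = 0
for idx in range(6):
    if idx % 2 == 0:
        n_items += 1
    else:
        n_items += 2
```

Let's trace through this code step by step.

Initialize: n_items = 0
Entering loop: for idx in range(6):

After execution: n_items = 9
9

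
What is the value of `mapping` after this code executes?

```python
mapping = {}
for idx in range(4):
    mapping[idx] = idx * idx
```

Let's trace through this code step by step.

Initialize: mapping = {}
Entering loop: for idx in range(4):

After execution: mapping = {0: 0, 1: 1, 2: 4, 3: 9}
{0: 0, 1: 1, 2: 4, 3: 9}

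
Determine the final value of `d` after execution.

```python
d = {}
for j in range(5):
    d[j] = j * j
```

Let's trace through this code step by step.

Initialize: d = {}
Entering loop: for j in range(5):

After execution: d = {0: 0, 1: 1, 2: 4, 3: 9, 4: 16}
{0: 0, 1: 1, 2: 4, 3: 9, 4: 16}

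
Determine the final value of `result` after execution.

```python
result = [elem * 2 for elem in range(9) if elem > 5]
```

Let's trace through this code step by step.

Initialize: result = [elem * 2 for elem in range(9) if elem > 5]

After execution: result = [12, 14, 16]
[12, 14, 16]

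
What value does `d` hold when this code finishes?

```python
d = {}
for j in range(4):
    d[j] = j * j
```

Let's trace through this code step by step.

Initialize: d = {}
Entering loop: for j in range(4):

After execution: d = {0: 0, 1: 1, 2: 4, 3: 9}
{0: 0, 1: 1, 2: 4, 3: 9}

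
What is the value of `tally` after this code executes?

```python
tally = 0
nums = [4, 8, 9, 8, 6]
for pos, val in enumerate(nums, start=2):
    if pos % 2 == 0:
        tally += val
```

Let's trace through this code step by step.

Initialize: tally = 0
Initialize: nums = [4, 8, 9, 8, 6]
Entering loop: for pos, val in enumerate(nums, start=2):

After execution: tally = 19
19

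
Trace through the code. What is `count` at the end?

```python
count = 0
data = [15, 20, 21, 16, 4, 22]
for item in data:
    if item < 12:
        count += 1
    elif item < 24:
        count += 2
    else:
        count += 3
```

Let's trace through this code step by step.

Initialize: count = 0
Initialize: data = [15, 20, 21, 16, 4, 22]
Entering loop: for item in data:

After execution: count = 11
11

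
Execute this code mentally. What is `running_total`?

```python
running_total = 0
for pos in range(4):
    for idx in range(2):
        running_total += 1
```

Let's trace through this code step by step.

Initialize: running_total = 0
Entering loop: for pos in range(4):

After execution: running_total = 8
8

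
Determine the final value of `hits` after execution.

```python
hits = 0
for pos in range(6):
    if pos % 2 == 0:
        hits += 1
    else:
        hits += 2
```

Let's trace through this code step by step.

Initialize: hits = 0
Entering loop: for pos in range(6):

After execution: hits = 9
9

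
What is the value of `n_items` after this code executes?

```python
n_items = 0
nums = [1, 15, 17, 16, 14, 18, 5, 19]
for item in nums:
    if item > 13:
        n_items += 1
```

Let's trace through this code step by step.

Initialize: n_items = 0
Initialize: nums = [1, 15, 17, 16, 14, 18, 5, 19]
Entering loop: for item in nums:

After execution: n_items = 6
6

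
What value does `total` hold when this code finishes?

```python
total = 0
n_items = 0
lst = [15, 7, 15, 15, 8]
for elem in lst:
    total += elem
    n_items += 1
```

Let's trace through this code step by step.

Initialize: total = 0
Initialize: n_items = 0
Initialize: lst = [15, 7, 15, 15, 8]
Entering loop: for elem in lst:

After execution: total = 60
60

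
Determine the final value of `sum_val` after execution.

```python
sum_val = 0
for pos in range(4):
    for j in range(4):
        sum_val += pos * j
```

Let's trace through this code step by step.

Initialize: sum_val = 0
Entering loop: for pos in range(4):

After execution: sum_val = 36
36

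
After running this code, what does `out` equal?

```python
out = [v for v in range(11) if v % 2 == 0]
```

Let's trace through this code step by step.

Initialize: out = [v for v in range(11) if v % 2 == 0]

After execution: out = [0, 2, 4, 6, 8, 10]
[0, 2, 4, 6, 8, 10]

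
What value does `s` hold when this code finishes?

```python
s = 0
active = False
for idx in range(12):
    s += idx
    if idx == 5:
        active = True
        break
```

Let's trace through this code step by step.

Initialize: s = 0
Initialize: active = False
Entering loop: for idx in range(12):

After execution: s = 15
15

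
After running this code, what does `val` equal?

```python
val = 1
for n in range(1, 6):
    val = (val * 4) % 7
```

Let's trace through this code step by step.

Initialize: val = 1
Entering loop: for n in range(1, 6):

After execution: val = 2
2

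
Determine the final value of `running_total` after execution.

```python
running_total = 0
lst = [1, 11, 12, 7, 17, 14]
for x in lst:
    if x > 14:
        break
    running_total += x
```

Let's trace through this code step by step.

Initialize: running_total = 0
Initialize: lst = [1, 11, 12, 7, 17, 14]
Entering loop: for x in lst:

After execution: running_total = 31
31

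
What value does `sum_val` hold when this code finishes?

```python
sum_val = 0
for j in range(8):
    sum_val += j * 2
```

Let's trace through this code step by step.

Initialize: sum_val = 0
Entering loop: for j in range(8):

After execution: sum_val = 56
56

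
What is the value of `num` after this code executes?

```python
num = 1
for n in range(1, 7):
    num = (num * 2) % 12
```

Let's trace through this code step by step.

Initialize: num = 1
Entering loop: for n in range(1, 7):

After execution: num = 4
4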